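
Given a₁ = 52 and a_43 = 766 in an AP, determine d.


d = (aₙ - a₁)/(n-1)
= (766 - 52)/(43-1)
= 714/42 = 17

d = 17


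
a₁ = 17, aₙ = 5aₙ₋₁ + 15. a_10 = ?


Computing step by step:
a_1 = 17
a_2 = 100
a_3 = 515
a_4 = 2590
a_5 = 12965
a_6 = 64840
a_7 = 324215
a_8 = 1621090
a_9 = 8105465
a_10 = 40527340


a_10 = 40527340


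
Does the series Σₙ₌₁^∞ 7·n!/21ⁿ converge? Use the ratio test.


aₙ = 7·n!/21^n
a_{n+1}/aₙ = (n+1)!/21^(n+1) × 21^n/n!  (constant 7 cancels)
= (n+1)/21
L = lim(n→∞) (n+1)/21 = ∞
L > 1 → series DIVERGES

Diverges (ratio test: L = ∞ > 1)


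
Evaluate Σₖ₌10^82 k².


Σₖ₌10^82 k² = Σₖ₌₁^82 k² − Σₖ₌₁^9 k²
= 82·83·165/6 − 9·10·19/6
= 187165 − 285 = 186880

Σk² = 186880


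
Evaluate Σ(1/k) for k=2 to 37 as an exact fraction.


Σₖ₌2^37 1/k = 1/2 + 1/3 + 1/4 + ... + 1/37
= 1555077795250633/485721041551200
≈ 3.2016

Sum = 1555077795250633/485721041551200 ≈ 3.2016


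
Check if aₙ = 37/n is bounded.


a₁ = 37, a₂ = 37/2, a₃ = 37/3, ...
0 < aₙ ≤ 37 for all n ≥ 1
Lower bound: 0, Upper bound: 37
The sequence IS bounded

Bounded (0 < aₙ ≤ 37)


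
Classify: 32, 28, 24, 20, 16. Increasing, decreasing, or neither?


Differences: -4, -4, -4, -4
All differences < 0 → strictly DECREASING

Monotonically decreasing


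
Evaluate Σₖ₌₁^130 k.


n(n+1)/2 = 130×131/2 = 17030/2 = 8515

Σk = 8515


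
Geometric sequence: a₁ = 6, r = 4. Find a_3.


aₙ = a₁·r^(n-1)
= 6×4^2
= 6×16
= 96

a_3 = 96


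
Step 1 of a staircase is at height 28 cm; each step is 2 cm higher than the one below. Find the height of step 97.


aₙ = a₁ + (n-1)d
= 28 + (97-1)×2
= 28 + 192
= 220

a_97 = 220


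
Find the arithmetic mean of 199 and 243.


AM = (199 + 243)/2 = 442/2 = 221

AM = 221


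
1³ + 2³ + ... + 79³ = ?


n(n+1)/2 = 79×80/2 = 3160
Σk³ = 3160² = 9985600

Σk³ = 9985600


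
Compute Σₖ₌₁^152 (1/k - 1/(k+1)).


Telescoping: adjacent terms cancel.
= 1/1 - 1/153
= 1 - 1/153 = 152/153

Sum = 152/153


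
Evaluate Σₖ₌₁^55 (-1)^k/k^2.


S = -1 + 1/4 - 1/9 + 1/16 - 1/25 + 1/36 - 1/49 + 1/64 ± ...
= -0.8226
(Full series converges to -π²/12 ≈ -0.8225)

S_55 = -0.8226


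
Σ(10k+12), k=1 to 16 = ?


Σ(10k+12) = 10·Σk + 12·n
= 10·136 + 12·16
= 1360 + 192 = 1552

Σ = 1552


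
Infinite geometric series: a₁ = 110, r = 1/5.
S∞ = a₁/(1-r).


S∞ = a₁/(1-r) = 110/(1 - 1/5)
= 110/(4/5)
= 275/2

S∞ = 275/2


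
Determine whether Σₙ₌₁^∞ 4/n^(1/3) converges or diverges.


p-series test: Σ c/n^p converges if p > 1, diverges if p ≤ 1 (constant c > 0 doesn't affect convergence).
p = 1/3
1/3 ≤ 1 → DIVERGES

Diverges (p = 1/3 ≤ 1)


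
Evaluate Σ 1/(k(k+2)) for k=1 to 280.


1/(k(k+2)) = (1/2)·(1/k - 1/(k+2)) (partial fractions)
Telescoping: Σ = (1/2)·(1 + 1/2 - 1/281 - 1/282) = 29575/39621

Sum = 29575/39621


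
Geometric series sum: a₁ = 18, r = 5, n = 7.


Sₙ = 18×(5^7 - 1)/(5 - 1)
= 18×(78125 - 1)/4
= 18×78124/4
= 351558

S_7 = 351558


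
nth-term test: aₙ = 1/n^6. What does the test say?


lim(n→∞) 1/n^6 = 0
lim aₙ = 0 → nth-term test is INCONCLUSIVE
(Need other tests; this is actually a convergent p-series with p=6 > 1)

Inconclusive (lim aₙ = 0; need another test)


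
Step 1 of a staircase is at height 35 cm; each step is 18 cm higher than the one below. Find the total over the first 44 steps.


aₙ = 35 + (44-1)×18 = 809
Sₙ = n(a₁+aₙ)/2 = 44×(35+809)/2
= 44×844/2 = 18568

S_44 = 18568


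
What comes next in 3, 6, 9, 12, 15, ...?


Pattern: arithmetic (d=3)
Terms: 3, 6, 9, 12, 15
Next term = 18

Next term = 18


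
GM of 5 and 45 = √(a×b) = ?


GM = √(5×45) = √225 = 15

GM = 15


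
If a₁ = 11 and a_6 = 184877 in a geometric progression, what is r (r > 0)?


r^(n-1) = aₙ/a₁
r^5 = 184877/11 = 16807
r = 16807^(1/5)
= 7

r = 7


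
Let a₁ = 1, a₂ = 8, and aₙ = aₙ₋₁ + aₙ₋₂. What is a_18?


Computing iteratively: 1, 8, 9, 17, 26, 43, 69, 112, 181, 293, 474, 767, ...
a_18 = 13763

a_18 = 13763


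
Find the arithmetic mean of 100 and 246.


AM = (100 + 246)/2 = 346/2 = 173

AM = 173


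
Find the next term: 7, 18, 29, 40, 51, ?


Pattern: arithmetic (d=11)
Terms: 7, 18, 29, 40, 51
Next term = 62

Next term = 62


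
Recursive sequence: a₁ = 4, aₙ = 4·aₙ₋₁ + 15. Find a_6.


Computing step by step:
a_1 = 4
a_2 = 31
a_3 = 139
a_4 = 571
a_5 = 2299
a_6 = 9211


a_6 = 9211


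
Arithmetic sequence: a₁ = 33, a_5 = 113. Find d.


d = (aₙ - a₁)/(n-1)
= (113 - 33)/(5-1)
= 80/4 = 20

d = 20


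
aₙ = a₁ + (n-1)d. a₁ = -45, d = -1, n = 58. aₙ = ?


aₙ = a₁ + (n-1)d
= -45 + (58-1)×-1
= -45 - 57
= -102

a_58 = -102


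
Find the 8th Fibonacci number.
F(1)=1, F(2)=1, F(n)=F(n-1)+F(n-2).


Fibonacci sequence: 1, 1, 2, 3, 5, 8, 13, 21
F(8) = 21

F(8) = 21


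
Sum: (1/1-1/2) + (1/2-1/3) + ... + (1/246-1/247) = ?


Telescoping: adjacent terms cancel.
= 1/1 - 1/247
= 1 - 1/247 = 246/247

Sum = 246/247


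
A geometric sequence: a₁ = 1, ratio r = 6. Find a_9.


aₙ = a₁·r^(n-1)
= 1×6^8
= 1×1679616
= 1679616

a_9 = 1679616


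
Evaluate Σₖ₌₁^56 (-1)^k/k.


S = -1 + 1/2 - 1/3 + 1/4 - 1/5 + 1/6 - 1/7 + 1/8 ± ...
= -0.6843
(Full series converges to -ln(2) ≈ -0.6931)

S_56 = -0.6843


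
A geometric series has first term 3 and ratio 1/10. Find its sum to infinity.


S∞ = a₁/(1-r) = 3/(1 - 1/10)
= 3/(9/10)
= 10/3

S∞ = 10/3


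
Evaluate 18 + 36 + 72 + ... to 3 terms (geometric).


Sₙ = 18×(2^3 - 1)/(2 - 1)
= 18×(8 - 1)/1
= 18×7/1
= 126

S_3 = 126


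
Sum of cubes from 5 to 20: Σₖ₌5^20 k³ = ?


Σₖ₌5^20 k³ = [20·21/2]² − [4·5/2]²
= 44100 − 100 = 44000

Σk³ = 44000


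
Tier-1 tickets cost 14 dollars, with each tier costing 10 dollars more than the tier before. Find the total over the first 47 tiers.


aₙ = 14 + (47-1)×10 = 474
Sₙ = n(a₁+aₙ)/2 = 47×(14+474)/2
= 47×488/2 = 11468

S_47 = 11468


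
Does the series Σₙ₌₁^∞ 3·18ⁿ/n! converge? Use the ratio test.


aₙ = 3·18^n/n!
a_{n+1}/aₙ = 18^(n+1)/(n+1)! × n!/18^n  (constant 3 cancels)
= 18/(n+1)
L = lim(n→∞) 18/(n+1) = 0
L < 1 → series CONVERGES

Converges (ratio test: L = 0 < 1)


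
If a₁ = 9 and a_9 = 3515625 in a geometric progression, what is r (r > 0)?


r^(n-1) = aₙ/a₁
r^8 = 3515625/9 = 390625
r = 390625^(1/8)
= ±5; taking r > 0 gives r = 5

r = 5


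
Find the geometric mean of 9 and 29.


GM = √(9×29) = √261 = 16.1555

GM = 16.1555


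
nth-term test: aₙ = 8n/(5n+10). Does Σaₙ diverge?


lim(n→∞) 8n/(5n+10) = 8/5 = 8/5  (divide numerator and denominator by n)
lim aₙ = 8/5 ≠ 0 → series DIVERGES

Diverges (lim aₙ = 8/5 ≠ 0)


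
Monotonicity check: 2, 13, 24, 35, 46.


Differences: 11, 11, 11, 11
All differences > 0 → strictly INCREASING

Monotonically increasing


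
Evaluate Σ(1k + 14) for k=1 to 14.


Σ(1k+14) = 1·Σk + 14·n
= 1·105 + 14·14
= 105 + 196 = 301

Σ = 301


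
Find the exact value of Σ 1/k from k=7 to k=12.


Σₖ₌7^12 1/k = 1/7 + 1/8 + 1/9 + 1/10 + 1/11 + 1/12
= 18107/27720
≈ 0.6532

Sum = 18107/27720 ≈ 0.6532


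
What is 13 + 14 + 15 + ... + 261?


Σₖ₌13^261 k = Σₖ₌₁^261 k − Σₖ₌₁^12 k
= 261·262/2 − 12·13/2
= 34191 − 78 = 34113

Σk = 34113


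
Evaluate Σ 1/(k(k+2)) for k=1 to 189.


1/(k(k+2)) = (1/2)·(1/k - 1/(k+2)) (partial fractions)
Telescoping: Σ = (1/2)·(1 + 1/2 - 1/190 - 1/191) = 27027/36290

Sum = 27027/36290


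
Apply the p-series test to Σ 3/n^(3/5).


p-series test: Σ c/n^p converges if p > 1, diverges if p ≤ 1 (constant c > 0 doesn't affect convergence).
p = 3/5
3/5 ≤ 1 → DIVERGES

Diverges (p = 3/5 ≤ 1)


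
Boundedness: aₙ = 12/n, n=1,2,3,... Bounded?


a₁ = 12, a₂ = 12/2, a₃ = 12/3, ...
0 < aₙ ≤ 12 for all n ≥ 1
Lower bound: 0, Upper bound: 12
The sequence IS bounded

Bounded (0 < aₙ ≤ 12)


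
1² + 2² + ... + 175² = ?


n = 175
n(n+1)(2n+1)/6 = 175×176×351/6
= 10810800/6 = 1801800

Σk² = 1801800


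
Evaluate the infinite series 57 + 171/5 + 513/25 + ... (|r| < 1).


S∞ = a₁/(1-r) = 57/(1 - 3/5)
= 57/(2/5)
= 285/2

S∞ = 285/2


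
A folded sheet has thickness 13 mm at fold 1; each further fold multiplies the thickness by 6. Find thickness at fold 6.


aₙ = a₁·r^(n-1)
= 13×6^5
= 13×7776
= 101088

a_6 = 101088


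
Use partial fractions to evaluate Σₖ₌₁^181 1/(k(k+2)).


1/(k(k+2)) = (1/2)·(1/k - 1/(k+2)) (partial fractions)
Telescoping: Σ = (1/2)·(1 + 1/2 - 1/182 - 1/183) = 24797/33306

Sum = 24797/33306


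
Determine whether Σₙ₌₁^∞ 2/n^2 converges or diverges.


p-series test: Σ c/n^p converges if p > 1, diverges if p ≤ 1 (constant c > 0 doesn't affect convergence).
p = 2
2 > 1 → CONVERGES

Converges (p = 2 > 1)


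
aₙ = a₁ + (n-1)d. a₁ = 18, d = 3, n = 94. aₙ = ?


aₙ = a₁ + (n-1)d
= 18 + (94-1)×3
= 18 + 279
= 297

a_94 = 297


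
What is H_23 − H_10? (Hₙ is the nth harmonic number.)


Σₖ₌11^23 1/k = 1/11 + 1/12 + 1/13 + ... + 1/23
= 4311885041/5354228880
≈ 0.8053

Sum = 4311885041/5354228880 ≈ 0.8053


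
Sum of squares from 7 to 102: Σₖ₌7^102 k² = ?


Σₖ₌7^102 k² = Σₖ₌₁^102 k² − Σₖ₌₁^6 k²
= 102·103·205/6 − 6·7·13/6
= 358955 − 91 = 358864

Σk² = 358864


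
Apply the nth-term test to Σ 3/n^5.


lim(n→∞) 3/n^5 = 0
lim aₙ = 0 → nth-term test is INCONCLUSIVE
(Need other tests; this is actually a convergent p-series with p=5 > 1)

Inconclusive (lim aₙ = 0; need another test)


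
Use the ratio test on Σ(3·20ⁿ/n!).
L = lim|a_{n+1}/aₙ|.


aₙ = 3·20^n/n!
a_{n+1}/aₙ = 20^(n+1)/(n+1)! × n!/20^n  (constant 3 cancels)
= 20/(n+1)
L = lim(n→∞) 20/(n+1) = 0
L < 1 → series CONVERGES

Converges (ratio test: L = 0 < 1)


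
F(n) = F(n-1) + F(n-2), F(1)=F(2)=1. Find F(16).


Fibonacci sequence: 1, 1, 2, 3, 5, 8, 13, 21, 34, 55, 89, ...
F(16) = 987

F(16) = 987


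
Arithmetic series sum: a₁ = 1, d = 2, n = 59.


aₙ = 1 + (59-1)×2 = 117
Sₙ = n(a₁+aₙ)/2 = 59×(1+117)/2
= 59×118/2 = 3481

S_59 = 3481


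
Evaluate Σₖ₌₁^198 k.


n(n+1)/2 = 198×199/2 = 39402/2 = 19701

Σk = 19701


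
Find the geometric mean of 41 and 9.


GM = √(41×9) = √369 = 19.2094

GM = 19.2094


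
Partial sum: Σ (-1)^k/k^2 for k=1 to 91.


S = -1 + 1/4 - 1/9 + 1/16 - 1/25 + 1/36 - 1/49 + 1/64 ± ...
= -0.8225
(Full series converges to -π²/12 ≈ -0.8225)

S_91 = -0.8225


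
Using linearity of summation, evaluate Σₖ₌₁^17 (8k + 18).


Σ(8k+18) = 8·Σk + 18·n
= 8·153 + 18·17
= 1224 + 306 = 1530

Σ = 1530


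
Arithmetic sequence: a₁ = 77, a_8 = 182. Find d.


d = (aₙ - a₁)/(n-1)
= (182 - 77)/(8-1)
= 105/7 = 15

d = 15


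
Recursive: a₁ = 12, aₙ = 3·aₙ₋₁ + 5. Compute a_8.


Computing step by step:
a_1 = 12
a_2 = 41
a_3 = 128
a_4 = 389
a_5 = 1172
a_6 = 3521
a_7 = 10568
a_8 = 31709


a_8 = 31709


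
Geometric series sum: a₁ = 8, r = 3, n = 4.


Sₙ = 8×(3^4 - 1)/(3 - 1)
= 8×(81 - 1)/2
= 8×80/2
= 320

S_4 = 320


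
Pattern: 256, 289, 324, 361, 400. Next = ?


Pattern: perfect squares: n²
Terms: 256, 289, 324, 361, 400
Next term = 441

Next term = 441


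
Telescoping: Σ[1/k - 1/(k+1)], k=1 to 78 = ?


Telescoping: adjacent terms cancel.
= 1/1 - 1/79
= 1 - 1/79 = 78/79

Sum = 78/79


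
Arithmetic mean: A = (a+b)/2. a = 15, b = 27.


AM = (15 + 27)/2 = 42/2 = 21

AM = 21


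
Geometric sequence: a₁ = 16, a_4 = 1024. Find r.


r^(n-1) = aₙ/a₁
r^3 = 1024/16 = 64
r = 64^(1/3)
= 4

r = 4


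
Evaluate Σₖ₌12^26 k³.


Σₖ₌12^26 k³ = [26·27/2]² − [11·12/2]²
= 123201 − 4356 = 118845

Σk³ = 118845


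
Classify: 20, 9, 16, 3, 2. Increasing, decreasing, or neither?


Differences: -11, 7, -13, -1
Difference at position 2 is +7 (> 0) but position 1 is -11 (< 0) — sequence both rises and falls
→ NOT monotonic

Not monotonic


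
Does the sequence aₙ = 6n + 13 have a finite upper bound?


aₙ = 6n + 13 → as n→∞, aₙ→∞
No finite upper bound exists
The sequence is UNBOUNDED

Unbounded (aₙ → ∞ as n → ∞)


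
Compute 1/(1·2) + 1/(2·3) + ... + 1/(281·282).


1/(k(k+1)) = 1/k - 1/(k+1) (partial fractions)
Telescoping: Σ = 1 - 1/282 = 281/282

Sum = 281/282


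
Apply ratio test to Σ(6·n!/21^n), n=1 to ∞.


aₙ = 6·n!/21^n
a_{n+1}/aₙ = (n+1)!/21^(n+1) × 21^n/n!  (constant 6 cancels)
= (n+1)/21
L = lim(n→∞) (n+1)/21 = ∞
L > 1 → series DIVERGES

Diverges (ratio test: L = ∞ > 1)


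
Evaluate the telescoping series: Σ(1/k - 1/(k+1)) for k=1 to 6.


Telescoping: adjacent terms cancel.
= 1/1 - 1/7
= 1 - 1/7 = 6/7

Sum = 6/7


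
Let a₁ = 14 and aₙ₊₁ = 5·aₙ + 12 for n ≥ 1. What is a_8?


Computing step by step:
a_1 = 14
a_2 = 82
a_3 = 422
a_4 = 2122
a_5 = 10622
a_6 = 53122
a_7 = 265622
a_8 = 1328122


a_8 = 1328122


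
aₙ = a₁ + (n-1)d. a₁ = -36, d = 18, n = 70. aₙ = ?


aₙ = a₁ + (n-1)d
= -36 + (70-1)×18
= -36 + 1242
= 1206

a_70 = 1206


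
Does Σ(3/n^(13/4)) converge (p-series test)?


p-series test: Σ c/n^p converges if p > 1, diverges if p ≤ 1 (constant c > 0 doesn't affect convergence).
p = 13/4
13/4 > 1 → CONVERGES

Converges (p = 13/4 > 1)


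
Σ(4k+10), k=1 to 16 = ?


Σ(4k+10) = 4·Σk + 10·n
= 4·136 + 10·16
= 544 + 160 = 704

Σ = 704


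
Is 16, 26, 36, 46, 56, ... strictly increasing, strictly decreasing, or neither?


Differences: 10, 10, 10, 10
All differences > 0 → strictly INCREASING

Monotonically increasing


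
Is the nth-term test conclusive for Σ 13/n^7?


lim(n→∞) 13/n^7 = 0
lim aₙ = 0 → nth-term test is INCONCLUSIVE
(Need other tests; this is actually a convergent p-series with p=7 > 1)

Inconclusive (lim aₙ = 0; need another test)


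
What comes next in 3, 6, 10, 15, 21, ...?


Pattern: triangular numbers: n(n+1)/2
Terms: 3, 6, 10, 15, 21
Next term = 28

Next term = 28


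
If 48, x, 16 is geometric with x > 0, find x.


GM = √(48×16) = √768 = 27.7128

GM = 27.7128


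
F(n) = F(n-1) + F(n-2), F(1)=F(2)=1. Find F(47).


Fibonacci sequence: 1, 1, 2, 3, 5, 8, 13, 21, 34, 55, 89, ...
F(47) = 2971215073

F(47) = 2971215073


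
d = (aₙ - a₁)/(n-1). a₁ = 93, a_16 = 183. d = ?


d = (aₙ - a₁)/(n-1)
= (183 - 93)/(16-1)
= 90/15 = 6

d = 6


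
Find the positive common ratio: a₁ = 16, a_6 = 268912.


r^(n-1) = aₙ/a₁
r^5 = 268912/16 = 16807
r = 16807^(1/5)
= 7

r = 7


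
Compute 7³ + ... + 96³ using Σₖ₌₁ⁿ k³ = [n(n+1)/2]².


Σₖ₌7^96 k³ = [96·97/2]² − [6·7/2]²
= 21678336 − 441 = 21677895

Σk³ = 21677895


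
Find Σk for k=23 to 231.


Σₖ₌23^231 k = Σₖ₌₁^231 k − Σₖ₌₁^22 k
= 231·232/2 − 22·23/2
= 26796 − 253 = 26543

Σk = 26543


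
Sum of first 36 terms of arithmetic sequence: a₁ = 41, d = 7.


aₙ = 41 + (36-1)×7 = 286
Sₙ = n(a₁+aₙ)/2 = 36×(41+286)/2
= 36×327/2 = 5886

S_36 = 5886


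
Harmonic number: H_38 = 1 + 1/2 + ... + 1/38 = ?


H_38 = 1/1 + 1/2 + 1/3 + ... + 1/38
= 2053580969474233/485721041551200
≈ 4.2279

H_38 = 2053580969474233/485721041551200 ≈ 4.2279


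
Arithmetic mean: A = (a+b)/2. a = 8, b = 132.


AM = (8 + 132)/2 = 140/2 = 70

AM = 70


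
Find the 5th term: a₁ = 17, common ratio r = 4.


aₙ = a₁·r^(n-1)
= 17×4^4
= 17×256
= 4352

a_5 = 4352


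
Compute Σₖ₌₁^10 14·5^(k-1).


Sₙ = 14×(5^10 - 1)/(5 - 1)
= 14×(9765625 - 1)/4
= 14×9765624/4
= 34179684

S_10 = 34179684


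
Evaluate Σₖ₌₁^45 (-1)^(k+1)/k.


S = 1 - 1/2 + 1/3 - 1/4 + 1/5 - 1/6 + 1/7 - 1/8 ± ...
= 0.7041
(Full series converges to +ln(2) ≈ +0.6931)

S_45 = 0.7041


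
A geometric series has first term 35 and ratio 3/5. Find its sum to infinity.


S∞ = a₁/(1-r) = 35/(1 - 3/5)
= 35/(2/5)
= 175/2

S∞ = 175/2


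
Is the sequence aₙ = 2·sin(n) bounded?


For all n, -1 ≤ sin(n) ≤ 1, so -2 ≤ 2·sin(n) ≤ 2
Lower bound: -2, Upper bound: 2
The sequence IS bounded

Bounded (-2 ≤ aₙ ≤ 2)


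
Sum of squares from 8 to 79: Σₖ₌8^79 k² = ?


Σₖ₌8^79 k² = Σₖ₌₁^79 k² − Σₖ₌₁^7 k²
= 79·80·159/6 − 7·8·15/6
= 167480 − 140 = 167340

Σk² = 167340


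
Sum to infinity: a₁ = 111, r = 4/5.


S∞ = a₁/(1-r) = 111/(1 - 4/5)
= 111/(1/5)
= 555

S∞ = 555


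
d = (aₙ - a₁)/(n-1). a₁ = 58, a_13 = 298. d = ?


d = (aₙ - a₁)/(n-1)
= (298 - 58)/(13-1)
= 240/12 = 20

d = 20


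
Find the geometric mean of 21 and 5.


GM = √(21×5) = √105 = 10.247

GM = 10.247


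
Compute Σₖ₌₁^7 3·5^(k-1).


Sₙ = 3×(5^7 - 1)/(5 - 1)
= 3×(78125 - 1)/4
= 3×78124/4
= 58593

S_7 = 58593


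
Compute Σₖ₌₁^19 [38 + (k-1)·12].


aₙ = 38 + (19-1)×12 = 254
Sₙ = n(a₁+aₙ)/2 = 19×(38+254)/2
= 19×292/2 = 2774

S_19 = 2774


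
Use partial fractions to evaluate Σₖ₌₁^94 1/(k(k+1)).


1/(k(k+1)) = 1/k - 1/(k+1) (partial fractions)
Telescoping: Σ = 1 - 1/95 = 94/95

Sum = 94/95


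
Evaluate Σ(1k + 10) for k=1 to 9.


Σ(1k+10) = 1·Σk + 10·n
= 1·45 + 10·9
= 45 + 90 = 135

Σ = 135


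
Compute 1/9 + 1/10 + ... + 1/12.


Σₖ₌9^12 1/k = 1/9 + 1/10 + 1/11 + 1/12
= 763/1980
≈ 0.3854

Sum = 763/1980 ≈ 0.3854


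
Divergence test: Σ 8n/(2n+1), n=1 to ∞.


lim(n→∞) 8n/(2n+1) = 8/2 = 4  (divide numerator and denominator by n)
lim aₙ = 4 ≠ 0 → series DIVERGES

Diverges (lim aₙ = 4 ≠ 0)


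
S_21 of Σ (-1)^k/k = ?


S = -1 + 1/2 - 1/3 + 1/4 - 1/5 + 1/6 - 1/7 + 1/8 ± ...
= -0.7164
(Full series converges to -ln(2) ≈ -0.6931)

S_21 = -0.7164


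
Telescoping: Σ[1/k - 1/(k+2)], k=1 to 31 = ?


Telescoping with gap 2: two head and two tail terms survive.
= (1 + 1/2) - (1/32 + 1/33)
= 3/2 - 1/32 - 1/33 = 1519/1056

Sum = 1519/1056


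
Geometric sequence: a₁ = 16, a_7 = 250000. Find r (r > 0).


r^(n-1) = aₙ/a₁
r^6 = 250000/16 = 15625
r = 15625^(1/6)
= ±5; taking r > 0 gives r = 5

r = 5


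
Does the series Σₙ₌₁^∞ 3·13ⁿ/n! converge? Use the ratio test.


aₙ = 3·13^n/n!
a_{n+1}/aₙ = 13^(n+1)/(n+1)! × n!/13^n  (constant 3 cancels)
= 13/(n+1)
L = lim(n→∞) 13/(n+1) = 0
L < 1 → series CONVERGES

Converges (ratio test: L = 0 < 1)


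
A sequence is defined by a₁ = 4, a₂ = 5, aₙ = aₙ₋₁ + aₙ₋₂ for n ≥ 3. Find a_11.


Computing iteratively: 4, 5, 9, 14, 23, 37, 60, 97, 157, 254, 411
a_11 = 411

a_11 = 411


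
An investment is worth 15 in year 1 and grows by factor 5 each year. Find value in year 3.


aₙ = a₁·r^(n-1)
= 15×5^2
= 15×25
= 375

a_3 = 375


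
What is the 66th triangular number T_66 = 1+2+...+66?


n(n+1)/2 = 66×67/2 = 4422/2 = 2211

Σk = 2211


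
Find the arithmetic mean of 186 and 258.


AM = (186 + 258)/2 = 444/2 = 222

AM = 222


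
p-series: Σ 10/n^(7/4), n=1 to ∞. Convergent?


p-series test: Σ c/n^p converges if p > 1, diverges if p ≤ 1 (constant c > 0 doesn't affect convergence).
p = 7/4
7/4 > 1 → CONVERGES

Converges (p = 7/4 > 1)


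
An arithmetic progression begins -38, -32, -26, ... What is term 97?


aₙ = a₁ + (n-1)d
= -38 + (97-1)×6
= -38 + 576
= 538

a_97 = 538


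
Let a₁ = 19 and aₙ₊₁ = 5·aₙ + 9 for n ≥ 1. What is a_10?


Computing step by step:
a_1 = 19
a_2 = 104
a_3 = 529
a_4 = 2654
a_5 = 13279
a_6 = 66404
a_7 = 332029
a_8 = 1660154
a_9 = 8300779
a_10 = 41503904


a_10 = 41503904


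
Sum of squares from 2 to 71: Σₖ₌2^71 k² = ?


Σₖ₌2^71 k² = Σₖ₌₁^71 k² − Σₖ₌₁^1 k²
= 71·72·143/6 − 1·2·3/6
= 121836 − 1 = 121835

Σk² = 121835


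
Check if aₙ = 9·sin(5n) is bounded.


For all n, -1 ≤ sin(5n) ≤ 1, so -9 ≤ 9·sin(5n) ≤ 9
Lower bound: -9, Upper bound: 9
The sequence IS bounded

Bounded (-9 ≤ aₙ ≤ 9)


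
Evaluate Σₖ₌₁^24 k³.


n(n+1)/2 = 24×25/2 = 300
Σk³ = 300² = 90000

Σk³ = 90000


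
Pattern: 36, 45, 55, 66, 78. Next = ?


Pattern: triangular numbers: n(n+1)/2
Terms: 36, 45, 55, 66, 78
Next term = 91

Next term = 91


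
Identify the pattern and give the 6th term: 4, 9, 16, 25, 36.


Pattern: perfect squares: n²
Terms: 4, 9, 16, 25, 36
Next term = 49

Next term = 49


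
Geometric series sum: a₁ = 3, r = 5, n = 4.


Sₙ = 3×(5^4 - 1)/(5 - 1)
= 3×(625 - 1)/4
= 3×624/4
= 468

S_4 = 468


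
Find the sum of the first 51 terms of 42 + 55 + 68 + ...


aₙ = 42 + (51-1)×13 = 692
Sₙ = n(a₁+aₙ)/2 = 51×(42+692)/2
= 51×734/2 = 18717

S_51 = 18717


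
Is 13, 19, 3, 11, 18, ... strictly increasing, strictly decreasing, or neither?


Differences: 6, -16, 8, 7
Difference at position 1 is +6 (> 0) but position 2 is -16 (< 0) — sequence both rises and falls
→ NOT monotonic

Not monotonic


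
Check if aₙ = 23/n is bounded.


a₁ = 23, a₂ = 23/2, a₃ = 23/3, ...
0 < aₙ ≤ 23 for all n ≥ 1
Lower bound: 0, Upper bound: 23
The sequence IS bounded

Bounded (0 < aₙ ≤ 23)


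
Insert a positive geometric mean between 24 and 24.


GM = √(24×24) = √576 = 24

GM = 24


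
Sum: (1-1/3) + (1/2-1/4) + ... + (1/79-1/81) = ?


Telescoping with gap 2: two head and two tail terms survive.
= (1 + 1/2) - (1/80 + 1/81)
= 3/2 - 1/80 - 1/81 = 9559/6480

Sum = 9559/6480


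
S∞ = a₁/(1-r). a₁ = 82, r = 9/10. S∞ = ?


S∞ = a₁/(1-r) = 82/(1 - 9/10)
= 82/(1/10)
= 820

S∞ = 820


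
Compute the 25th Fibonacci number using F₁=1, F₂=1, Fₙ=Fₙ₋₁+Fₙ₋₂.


Fibonacci sequence: 1, 1, 2, 3, 5, 8, 13, 21, 34, 55, 89, ...
F(25) = 75025

F(25) = 75025


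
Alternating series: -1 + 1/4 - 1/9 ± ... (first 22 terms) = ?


S = -1 + 1/4 - 1/9 + 1/16 - 1/25 + 1/36 - 1/49 + 1/64 ± ...
= -0.8215
(Full series converges to -π²/12 ≈ -0.8225)

S_22 = -0.8215


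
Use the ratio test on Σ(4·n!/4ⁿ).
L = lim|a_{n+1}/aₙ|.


aₙ = 4·n!/4^n
a_{n+1}/aₙ = (n+1)!/4^(n+1) × 4^n/n!  (constant 4 cancels)
= (n+1)/4
L = lim(n→∞) (n+1)/4 = ∞
L > 1 → series DIVERGES

Diverges (ratio test: L = ∞ > 1)


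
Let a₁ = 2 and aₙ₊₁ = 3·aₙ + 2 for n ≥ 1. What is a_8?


Computing step by step:
a_1 = 2
a_2 = 8
a_3 = 26
a_4 = 80
a_5 = 242
a_6 = 728
a_7 = 2186
a_8 = 6560


a_8 = 6560


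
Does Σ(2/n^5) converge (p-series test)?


p-series test: Σ c/n^p converges if p > 1, diverges if p ≤ 1 (constant c > 0 doesn't affect convergence).
p = 5
5 > 1 → CONVERGES

Converges (p = 5 > 1)


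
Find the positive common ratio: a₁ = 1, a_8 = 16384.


r^(n-1) = aₙ/a₁
r^7 = 16384/1 = 16384
r = 16384^(1/7)
= 4

r = 4


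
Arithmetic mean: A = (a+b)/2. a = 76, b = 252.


AM = (76 + 252)/2 = 328/2 = 164

AM = 164


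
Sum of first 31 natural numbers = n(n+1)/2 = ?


n(n+1)/2 = 31×32/2 = 992/2 = 496

Σk = 496


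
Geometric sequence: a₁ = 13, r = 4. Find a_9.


aₙ = a₁·r^(n-1)
= 13×4^8
= 13×65536
= 851968

a_9 = 851968


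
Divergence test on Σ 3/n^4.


lim(n→∞) 3/n^4 = 0
lim aₙ = 0 → nth-term test is INCONCLUSIVE
(Need other tests; this is actually a convergent p-series with p=4 > 1)

Inconclusive (lim aₙ = 0; need another test)


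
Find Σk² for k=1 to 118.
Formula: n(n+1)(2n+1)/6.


n = 118
n(n+1)(2n+1)/6 = 118×119×237/6
= 3327954/6 = 554659

Σk² = 554659


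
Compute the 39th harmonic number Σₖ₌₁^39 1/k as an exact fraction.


H_39 = 1/1 + 1/2 + 1/3 + ... + 1/39
= 2066035355155033/485721041551200
≈ 4.2535

H_39 = 2066035355155033/485721041551200 ≈ 4.2535


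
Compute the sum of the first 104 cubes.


n(n+1)/2 = 104×105/2 = 5460
Σk³ = 5460² = 29811600

Σk³ = 29811600


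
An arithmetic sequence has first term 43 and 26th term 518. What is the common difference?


d = (aₙ - a₁)/(n-1)
= (518 - 43)/(26-1)
= 475/25 = 19

d = 19


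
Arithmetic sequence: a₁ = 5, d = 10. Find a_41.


aₙ = a₁ + (n-1)d
= 5 + (41-1)×10
= 5 + 400
= 405

a_41 = 405


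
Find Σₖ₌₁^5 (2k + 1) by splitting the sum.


Σ(2k+1) = 2·Σk + 1·n
= 2·15 + 1·5
= 30 + 5 = 35

Σ = 35


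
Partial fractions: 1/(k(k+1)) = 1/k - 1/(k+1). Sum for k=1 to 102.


1/(k(k+1)) = 1/k - 1/(k+1) (partial fractions)
Telescoping: Σ = 1 - 1/103 = 102/103

Sum = 102/103


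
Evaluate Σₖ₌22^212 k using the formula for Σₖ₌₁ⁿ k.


Σₖ₌22^212 k = Σₖ₌₁^212 k − Σₖ₌₁^21 k
= 212·213/2 − 21·22/2
= 22578 − 231 = 22347

Σk = 22347


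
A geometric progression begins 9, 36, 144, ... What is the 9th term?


aₙ = a₁·r^(n-1)
= 9×4^8
= 9×65536
= 589824

a_9 = 589824


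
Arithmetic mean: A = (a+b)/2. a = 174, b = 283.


AM = (174 + 283)/2 = 457/2 = 228.5

AM = 228.5


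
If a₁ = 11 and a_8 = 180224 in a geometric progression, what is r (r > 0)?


r^(n-1) = aₙ/a₁
r^7 = 180224/11 = 16384
r = 16384^(1/7)
= 4

r = 4


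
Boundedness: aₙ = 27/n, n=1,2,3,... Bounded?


a₁ = 27, a₂ = 27/2, a₃ = 27/3, ...
0 < aₙ ≤ 27 for all n ≥ 1
Lower bound: 0, Upper bound: 27
The sequence IS bounded

Bounded (0 < aₙ ≤ 27)


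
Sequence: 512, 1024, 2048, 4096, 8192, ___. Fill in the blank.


Pattern: powers of 2: 2ⁿ
Terms: 512, 1024, 2048, 4096, 8192
Next term = 16384

Next term = 16384


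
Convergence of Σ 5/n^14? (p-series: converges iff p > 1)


p-series test: Σ c/n^p converges if p > 1, diverges if p ≤ 1 (constant c > 0 doesn't affect convergence).
p = 14
14 > 1 → CONVERGES

Converges (p = 14 > 1)


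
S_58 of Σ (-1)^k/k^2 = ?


S = -1 + 1/4 - 1/9 + 1/16 - 1/25 + 1/36 - 1/49 + 1/64 ± ...
= -0.8223
(Full series converges to -π²/12 ≈ -0.8225)

S_58 = -0.8223


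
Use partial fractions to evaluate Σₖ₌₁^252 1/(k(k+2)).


1/(k(k+2)) = (1/2)·(1/k - 1/(k+2)) (partial fractions)
Telescoping: Σ = (1/2)·(1 + 1/2 - 1/253 - 1/254) = 47943/64262

Sum = 47943/64262


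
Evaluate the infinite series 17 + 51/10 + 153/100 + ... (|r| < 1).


S∞ = a₁/(1-r) = 17/(1 - 3/10)
= 17/(7/10)
= 170/7

S∞ = 170/7


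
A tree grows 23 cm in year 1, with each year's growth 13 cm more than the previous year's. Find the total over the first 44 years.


aₙ = 23 + (44-1)×13 = 582
Sₙ = n(a₁+aₙ)/2 = 44×(23+582)/2
= 44×605/2 = 13310

S_44 = 13310


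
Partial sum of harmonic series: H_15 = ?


H_15 = 1/1 + 1/2 + 1/3 + ... + 1/15
= 1195757/360360
≈ 3.3182

H_15 = 1195757/360360 ≈ 3.3182


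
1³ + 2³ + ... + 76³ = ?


n(n+1)/2 = 76×77/2 = 2926
Σk³ = 2926² = 8561476

Σk³ = 8561476


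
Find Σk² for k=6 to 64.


Σₖ₌6^64 k² = Σₖ₌₁^64 k² − Σₖ₌₁^5 k²
= 64·65·129/6 − 5·6·11/6
= 89440 − 55 = 89385

Σk² = 89385


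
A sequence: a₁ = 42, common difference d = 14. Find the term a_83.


aₙ = a₁ + (n-1)d
= 42 + (83-1)×14
= 42 + 1148
= 1190

a_83 = 1190


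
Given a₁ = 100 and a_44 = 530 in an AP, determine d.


d = (aₙ - a₁)/(n-1)
= (530 - 100)/(44-1)
= 430/43 = 10

d = 10


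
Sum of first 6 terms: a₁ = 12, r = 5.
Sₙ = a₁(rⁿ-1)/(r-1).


Sₙ = 12×(5^6 - 1)/(5 - 1)
= 12×(15625 - 1)/4
= 12×15624/4
= 46872

S_6 = 46872


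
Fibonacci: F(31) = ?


Fibonacci sequence: 1, 1, 2, 3, 5, 8, 13, 21, 34, 55, 89, ...
F(31) = 1346269

F(31) = 1346269


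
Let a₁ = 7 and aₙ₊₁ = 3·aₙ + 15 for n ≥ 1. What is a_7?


Computing step by step:
a_1 = 7
a_2 = 36
a_3 = 123
a_4 = 384
a_5 = 1167
a_6 = 3516
a_7 = 10563


a_7 = 10563


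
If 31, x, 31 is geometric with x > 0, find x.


GM = √(31×31) = √961 = 31

GM = 31


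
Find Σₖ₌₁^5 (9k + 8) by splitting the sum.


Σ(9k+8) = 9·Σk + 8·n
= 9·15 + 8·5
= 135 + 40 = 175

Σ = 175


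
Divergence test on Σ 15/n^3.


lim(n→∞) 15/n^3 = 0
lim aₙ = 0 → nth-term test is INCONCLUSIVE
(Need other tests; this is actually a convergent p-series with p=3 > 1)

Inconclusive (lim aₙ = 0; need another test)


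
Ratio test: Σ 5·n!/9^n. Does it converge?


aₙ = 5·n!/9^n
a_{n+1}/aₙ = (n+1)!/9^(n+1) × 9^n/n!  (constant 5 cancels)
= (n+1)/9
L = lim(n→∞) (n+1)/9 = ∞
L > 1 → series DIVERGES

Diverges (ratio test: L = ∞ > 1)


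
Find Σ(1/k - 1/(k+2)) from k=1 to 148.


Telescoping with gap 2: two head and two tail terms survive.
= (1 + 1/2) - (1/149 + 1/150)
= 3/2 - 1/149 - 1/150 = 16613/11175

Sum = 16613/11175


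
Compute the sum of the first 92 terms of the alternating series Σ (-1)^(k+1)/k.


S = 1 - 1/2 + 1/3 - 1/4 + 1/5 - 1/6 + 1/7 - 1/8 ± ...
= 0.6877
(Full series converges to +ln(2) ≈ +0.6931)

S_92 = 0.6877


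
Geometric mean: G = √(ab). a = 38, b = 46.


GM = √(38×46) = √1748 = 41.8091

GM = 41.8091


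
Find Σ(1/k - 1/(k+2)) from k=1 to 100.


Telescoping with gap 2: two head and two tail terms survive.
= (1 + 1/2) - (1/101 + 1/102)
= 3/2 - 1/101 - 1/102 = 7625/5151

Sum = 7625/5151


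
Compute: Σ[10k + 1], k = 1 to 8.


Σ(10k+1) = 10·Σk + 1·n
= 10·36 + 1·8
= 360 + 8 = 368

Σ = 368


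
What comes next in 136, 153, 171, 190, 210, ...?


Pattern: triangular numbers: n(n+1)/2
Terms: 136, 153, 171, 190, 210
Next term = 231

Next term = 231


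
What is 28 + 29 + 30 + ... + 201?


Σₖ₌28^201 k = Σₖ₌₁^201 k − Σₖ₌₁^27 k
= 201·202/2 − 27·28/2
= 20301 − 378 = 19923

Σk = 19923


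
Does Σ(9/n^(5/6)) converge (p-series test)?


p-series test: Σ c/n^p converges if p > 1, diverges if p ≤ 1 (constant c > 0 doesn't affect convergence).
p = 5/6
5/6 ≤ 1 → DIVERGES

Diverges (p = 5/6 ≤ 1)


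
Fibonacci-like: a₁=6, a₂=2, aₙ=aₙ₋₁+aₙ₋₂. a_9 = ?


Computing iteratively: 6, 2, 8, 10, 18, 28, 46, 74, 120
a_9 = 120

a_9 = 120


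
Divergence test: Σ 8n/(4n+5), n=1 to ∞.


lim(n→∞) 8n/(4n+5) = 8/4 = 2  (divide numerator and denominator by n)
lim aₙ = 2 ≠ 0 → series DIVERGES

Diverges (lim aₙ = 2 ≠ 0)


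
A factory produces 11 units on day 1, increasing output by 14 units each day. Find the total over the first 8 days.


aₙ = 11 + (8-1)×14 = 109
Sₙ = n(a₁+aₙ)/2 = 8×(11+109)/2
= 8×120/2 = 480

S_8 = 480


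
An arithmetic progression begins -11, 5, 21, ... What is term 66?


aₙ = a₁ + (n-1)d
= -11 + (66-1)×16
= -11 + 1040
= 1029

a_66 = 1029


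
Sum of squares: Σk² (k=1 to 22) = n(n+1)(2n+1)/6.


n = 22
n(n+1)(2n+1)/6 = 22×23×45/6
= 22770/6 = 3795

Σk² = 3795


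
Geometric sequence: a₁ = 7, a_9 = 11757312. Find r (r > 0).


r^(n-1) = aₙ/a₁
r^8 = 11757312/7 = 1679616
r = 1679616^(1/8)
= ±6; taking r > 0 gives r = 6

r = 6


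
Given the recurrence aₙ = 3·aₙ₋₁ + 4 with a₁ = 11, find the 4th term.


Computing step by step:
a_1 = 11
a_2 = 37
a_3 = 115
a_4 = 349


a_4 = 349


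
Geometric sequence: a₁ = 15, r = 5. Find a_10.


aₙ = a₁·r^(n-1)
= 15×5^9
= 15×1953125
= 29296875

a_10 = 29296875


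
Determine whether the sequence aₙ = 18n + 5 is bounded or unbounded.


aₙ = 18n + 5 → as n→∞, aₙ→∞
No finite upper bound exists
The sequence is UNBOUNDED

Unbounded (aₙ → ∞ as n → ∞)


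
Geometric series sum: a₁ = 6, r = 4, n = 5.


Sₙ = 6×(4^5 - 1)/(4 - 1)
= 6×(1024 - 1)/3
= 6×1023/3
= 2046

S_5 = 2046


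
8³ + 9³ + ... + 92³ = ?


Σₖ₌8^92 k³ = [92·93/2]² − [7·8/2]²
= 18301284 − 784 = 18300500

Σk³ = 18300500


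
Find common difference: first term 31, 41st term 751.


d = (aₙ - a₁)/(n-1)
= (751 - 31)/(41-1)
= 720/40 = 18

d = 18


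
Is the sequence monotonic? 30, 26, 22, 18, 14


Differences: -4, -4, -4, -4
All differences < 0 → strictly DECREASING

Monotonically decreasing


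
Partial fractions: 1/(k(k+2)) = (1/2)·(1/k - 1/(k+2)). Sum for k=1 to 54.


1/(k(k+2)) = (1/2)·(1/k - 1/(k+2)) (partial fractions)
Telescoping: Σ = (1/2)·(1 + 1/2 - 1/55 - 1/56) = 4509/6160

Sum = 4509/6160


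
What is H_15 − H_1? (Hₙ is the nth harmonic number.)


Σₖ₌2^15 1/k = 1/2 + 1/3 + 1/4 + ... + 1/15
= 835397/360360
≈ 2.3182

Sum = 835397/360360 ≈ 2.3182


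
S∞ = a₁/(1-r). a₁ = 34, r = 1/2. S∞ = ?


S∞ = a₁/(1-r) = 34/(1 - 1/2)
= 34/(1/2)
= 68

S∞ = 68


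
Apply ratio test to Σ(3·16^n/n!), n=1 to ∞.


aₙ = 3·16^n/n!
a_{n+1}/aₙ = 16^(n+1)/(n+1)! × n!/16^n  (constant 3 cancels)
= 16/(n+1)
L = lim(n→∞) 16/(n+1) = 0
L < 1 → series CONVERGES

Converges (ratio test: L = 0 < 1)


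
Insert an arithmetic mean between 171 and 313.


AM = (171 + 313)/2 = 484/2 = 242

AM = 242


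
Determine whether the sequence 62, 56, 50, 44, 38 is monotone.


Differences: -6, -6, -6, -6
All differences < 0 → strictly DECREASING

Monotonically decreasing


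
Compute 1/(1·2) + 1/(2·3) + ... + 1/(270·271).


1/(k(k+1)) = 1/k - 1/(k+1) (partial fractions)
Telescoping: Σ = 1 - 1/271 = 270/271

Sum = 270/271


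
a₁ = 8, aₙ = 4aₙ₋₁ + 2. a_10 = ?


Computing step by step:
a_1 = 8
a_2 = 34
a_3 = 138
a_4 = 554
a_5 = 2218
a_6 = 8874
a_7 = 35498
a_8 = 141994
a_9 = 567978
a_10 = 2271914


a_10 = 2271914


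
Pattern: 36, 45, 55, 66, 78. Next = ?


Pattern: triangular numbers: n(n+1)/2
Terms: 36, 45, 55, 66, 78
Next term = 91

Next term = 91


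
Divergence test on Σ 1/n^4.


lim(n→∞) 1/n^4 = 0
lim aₙ = 0 → nth-term test is INCONCLUSIVE
(Need other tests; this is actually a convergent p-series with p=4 > 1)

Inconclusive (lim aₙ = 0; need another test)


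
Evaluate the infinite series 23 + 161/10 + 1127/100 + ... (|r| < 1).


S∞ = a₁/(1-r) = 23/(1 - 7/10)
= 23/(3/10)
= 230/3

S∞ = 230/3


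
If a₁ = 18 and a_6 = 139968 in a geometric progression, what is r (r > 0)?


r^(n-1) = aₙ/a₁
r^5 = 139968/18 = 7776
r = 7776^(1/5)
= 6

r = 6


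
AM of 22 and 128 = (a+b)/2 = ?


AM = (22 + 128)/2 = 150/2 = 75

AM = 75


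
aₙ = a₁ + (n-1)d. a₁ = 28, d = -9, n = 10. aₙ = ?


aₙ = a₁ + (n-1)d
= 28 + (10-1)×-9
= 28 - 81
= -53

a_10 = -53


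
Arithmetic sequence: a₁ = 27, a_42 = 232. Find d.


d = (aₙ - a₁)/(n-1)
= (232 - 27)/(42-1)
= 205/41 = 5

d = 5


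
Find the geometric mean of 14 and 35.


GM = √(14×35) = √490 = 22.1359

GM = 22.1359


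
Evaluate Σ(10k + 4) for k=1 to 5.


Σ(10k+4) = 10·Σk + 4·n
= 10·15 + 4·5
= 150 + 20 = 170

Σ = 170


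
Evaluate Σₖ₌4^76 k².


Σₖ₌4^76 k² = Σₖ₌₁^76 k² − Σₖ₌₁^3 k²
= 76·77·153/6 − 3·4·7/6
= 149226 − 14 = 149212

Σk² = 149212


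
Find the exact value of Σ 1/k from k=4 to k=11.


Σₖ₌4^11 1/k = 1/4 + 1/5 + 1/6 + 1/7 + 1/8 + 1/9 + 1/10 + 1/11
= 32891/27720
≈ 1.1865

Sum = 32891/27720 ≈ 1.1865


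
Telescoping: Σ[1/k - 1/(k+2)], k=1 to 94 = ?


Telescoping with gap 2: two head and two tail terms survive.
= (1 + 1/2) - (1/95 + 1/96)
= 3/2 - 1/95 - 1/96 = 13489/9120

Sum = 13489/9120


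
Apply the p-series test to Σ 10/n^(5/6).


p-series test: Σ c/n^p converges if p > 1, diverges if p ≤ 1 (constant c > 0 doesn't affect convergence).
p = 5/6
5/6 ≤ 1 → DIVERGES

Diverges (p = 5/6 ≤ 1)


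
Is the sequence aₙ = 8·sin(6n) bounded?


For all n, -1 ≤ sin(6n) ≤ 1, so -8 ≤ 8·sin(6n) ≤ 8
Lower bound: -8, Upper bound: 8
The sequence IS bounded

Bounded (-8 ≤ aₙ ≤ 8)


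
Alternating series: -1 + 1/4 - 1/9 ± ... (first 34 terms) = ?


S = -1 + 1/4 - 1/9 + 1/16 - 1/25 + 1/36 - 1/49 + 1/64 ± ...
= -0.822
(Full series converges to -π²/12 ≈ -0.8225)

S_34 = -0.822


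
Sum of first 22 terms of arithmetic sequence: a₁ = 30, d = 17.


aₙ = 30 + (22-1)×17 = 387
Sₙ = n(a₁+aₙ)/2 = 22×(30+387)/2
= 22×417/2 = 4587

S_22 = 4587


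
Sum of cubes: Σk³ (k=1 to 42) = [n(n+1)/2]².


n(n+1)/2 = 42×43/2 = 903
Σk³ = 903² = 815409

Σk³ = 815409


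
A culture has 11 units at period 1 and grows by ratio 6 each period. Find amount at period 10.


aₙ = a₁·r^(n-1)
= 11×6^9
= 11×10077696
= 110854656

a_10 = 110854656


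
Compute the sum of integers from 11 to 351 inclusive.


Σₖ₌11^351 k = Σₖ₌₁^351 k − Σₖ₌₁^10 k
= 351·352/2 − 10·11/2
= 61776 − 55 = 61721

Σk = 61721


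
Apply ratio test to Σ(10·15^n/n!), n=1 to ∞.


aₙ = 10·15^n/n!
a_{n+1}/aₙ = 15^(n+1)/(n+1)! × n!/15^n  (constant 10 cancels)
= 15/(n+1)
L = lim(n→∞) 15/(n+1) = 0
L < 1 → series CONVERGES

Converges (ratio test: L = 0 < 1)


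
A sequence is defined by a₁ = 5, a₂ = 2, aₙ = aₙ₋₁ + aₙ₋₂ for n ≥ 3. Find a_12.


Computing iteratively: 5, 2, 7, 9, 16, 25, 41, 66, 107, 173, 280, 453
a_12 = 453

a_12 = 453


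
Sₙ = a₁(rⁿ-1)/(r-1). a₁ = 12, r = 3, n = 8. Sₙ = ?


Sₙ = 12×(3^8 - 1)/(3 - 1)
= 12×(6561 - 1)/2
= 12×6560/2
= 39360

S_8 = 39360


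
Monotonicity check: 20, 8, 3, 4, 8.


Differences: -12, -5, 1, 4
Difference at position 3 is +1 (> 0) but position 1 is -12 (< 0) — sequence both rises and falls
→ NOT monotonic

Not monotonic


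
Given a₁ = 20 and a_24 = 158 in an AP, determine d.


d = (aₙ - a₁)/(n-1)
= (158 - 20)/(24-1)
= 138/23 = 6

d = 6


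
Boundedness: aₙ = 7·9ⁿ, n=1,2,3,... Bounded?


aₙ = 7·9ⁿ → as n→∞, aₙ→∞ (since base 9 > 1)
No finite upper bound exists
The sequence is UNBOUNDED

Unbounded (aₙ → ∞ as n → ∞)


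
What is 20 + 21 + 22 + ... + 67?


Σₖ₌20^67 k = Σₖ₌₁^67 k − Σₖ₌₁^19 k
= 67·68/2 − 19·20/2
= 2278 − 190 = 2088

Σk = 2088


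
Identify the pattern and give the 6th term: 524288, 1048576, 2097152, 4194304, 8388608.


Pattern: powers of 2: 2ⁿ
Terms: 524288, 1048576, 2097152, 4194304, 8388608
Next term = 16777216

Next term = 16777216


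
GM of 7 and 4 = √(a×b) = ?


GM = √(7×4) = √28 = 5.2915

GM = 5.2915


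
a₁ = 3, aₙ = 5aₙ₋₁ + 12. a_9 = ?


Computing step by step:
a_1 = 3
a_2 = 27
a_3 = 147
a_4 = 747
a_5 = 3747
a_6 = 18747
a_7 = 93747
a_8 = 468747
a_9 = 2343747


a_9 = 2343747


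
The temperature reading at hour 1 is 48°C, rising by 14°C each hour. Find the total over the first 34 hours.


aₙ = 48 + (34-1)×14 = 510
Sₙ = n(a₁+aₙ)/2 = 34×(48+510)/2
= 34×558/2 = 9486

S_34 = 9486


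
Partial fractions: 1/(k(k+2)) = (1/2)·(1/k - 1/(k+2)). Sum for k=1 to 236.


1/(k(k+2)) = (1/2)·(1/k - 1/(k+2)) (partial fractions)
Telescoping: Σ = (1/2)·(1 + 1/2 - 1/237 - 1/238) = 42067/56406

Sum = 42067/56406


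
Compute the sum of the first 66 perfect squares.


n = 66
n(n+1)(2n+1)/6 = 66×67×133/6
= 588126/6 = 98021

Σk² = 98021


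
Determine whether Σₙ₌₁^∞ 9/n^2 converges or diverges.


p-series test: Σ c/n^p converges if p > 1, diverges if p ≤ 1 (constant c > 0 doesn't affect convergence).
p = 2
2 > 1 → CONVERGES

Converges (p = 2 > 1)
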